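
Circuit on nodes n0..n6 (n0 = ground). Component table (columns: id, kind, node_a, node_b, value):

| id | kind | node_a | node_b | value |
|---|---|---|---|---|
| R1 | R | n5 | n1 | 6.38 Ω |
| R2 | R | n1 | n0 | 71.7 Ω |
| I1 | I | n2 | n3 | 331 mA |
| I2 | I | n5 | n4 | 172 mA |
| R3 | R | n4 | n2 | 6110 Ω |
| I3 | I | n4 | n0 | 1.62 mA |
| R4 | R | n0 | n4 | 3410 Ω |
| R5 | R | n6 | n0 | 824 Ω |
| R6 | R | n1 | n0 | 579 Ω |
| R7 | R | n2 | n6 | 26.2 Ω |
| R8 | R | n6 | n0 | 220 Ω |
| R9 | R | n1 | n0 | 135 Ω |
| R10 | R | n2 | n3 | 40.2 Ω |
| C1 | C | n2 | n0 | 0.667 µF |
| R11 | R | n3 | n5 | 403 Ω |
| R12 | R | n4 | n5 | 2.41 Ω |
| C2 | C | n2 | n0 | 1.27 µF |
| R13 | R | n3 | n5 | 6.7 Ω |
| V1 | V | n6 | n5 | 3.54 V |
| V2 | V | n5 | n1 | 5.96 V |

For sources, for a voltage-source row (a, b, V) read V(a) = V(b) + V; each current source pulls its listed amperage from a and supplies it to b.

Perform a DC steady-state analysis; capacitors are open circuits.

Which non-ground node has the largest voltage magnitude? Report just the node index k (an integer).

6

Apply KCL at each of the 6 non-ground nodes and solve the resulting linear system.
Node n1: branches {R1, R2, R6, R9, V2} → V_1 = -1.998
Node n2: branches {I1, R3, R7, R10, C1, C2} → V_2 = 1.463
Node n3: branches {I1, R10, R11, R13} → V_3 = 5.485
Node n4: branches {I2, R3, I3, R4, R12} → V_4 = 4.369
Node n5: branches {R1, I2, R11, R12, R13, V1, V2} → V_5 = 3.962
Node n6: branches {R5, R7, R8, V1} → V_6 = 7.502
Source currents: i(V1)=-0.2737, i(V2)=-0.9803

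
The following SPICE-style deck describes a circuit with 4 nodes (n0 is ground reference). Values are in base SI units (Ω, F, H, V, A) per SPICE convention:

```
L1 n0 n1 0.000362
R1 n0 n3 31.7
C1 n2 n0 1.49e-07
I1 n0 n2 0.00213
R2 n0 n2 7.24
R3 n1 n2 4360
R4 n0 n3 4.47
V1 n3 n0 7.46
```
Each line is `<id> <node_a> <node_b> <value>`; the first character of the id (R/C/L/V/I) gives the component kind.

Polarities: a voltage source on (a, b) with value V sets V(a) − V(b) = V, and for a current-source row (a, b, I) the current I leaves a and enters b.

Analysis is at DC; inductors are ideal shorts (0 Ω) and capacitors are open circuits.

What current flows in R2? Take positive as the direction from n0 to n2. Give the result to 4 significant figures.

Apply KCL at each of the 3 non-ground nodes and solve the resulting linear system.
Node n1: branches {L1, R3} → V_1 = 0.000
Node n2: branches {C1, I1, R2, R3} → V_2 = 0.01540
Node n3: branches {R1, R4, V1} → V_3 = 7.460
Source currents: i(L1)=-3.531e-06, i(V1)=-1.904

-0.002126 A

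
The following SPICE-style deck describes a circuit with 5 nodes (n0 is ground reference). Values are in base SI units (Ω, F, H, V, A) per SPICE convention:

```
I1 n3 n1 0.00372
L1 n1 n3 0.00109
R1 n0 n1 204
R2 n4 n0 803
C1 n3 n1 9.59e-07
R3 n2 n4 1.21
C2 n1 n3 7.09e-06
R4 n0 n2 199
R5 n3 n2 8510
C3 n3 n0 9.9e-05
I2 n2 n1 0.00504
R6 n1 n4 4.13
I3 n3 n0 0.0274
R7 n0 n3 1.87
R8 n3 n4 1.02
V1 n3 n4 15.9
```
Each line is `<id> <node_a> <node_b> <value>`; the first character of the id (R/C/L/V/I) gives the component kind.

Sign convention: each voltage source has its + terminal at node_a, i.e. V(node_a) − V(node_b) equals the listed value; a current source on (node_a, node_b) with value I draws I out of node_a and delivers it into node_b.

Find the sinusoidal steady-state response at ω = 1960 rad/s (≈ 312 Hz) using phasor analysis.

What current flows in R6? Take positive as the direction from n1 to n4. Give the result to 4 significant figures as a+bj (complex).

MNA unknowns: 4 node voltages V₁..V_4 plus 1 source current (V1)
I1: z[3]−=0.00372, z[1]+=0.00372
L1: Y=0.000-0.4681j on G[1,3]
R1: Y=0.004902+0.000j on G[0,1]
R2: Y=0.001245+0.000j on G[4,0]
C1: Y=0.000+0.001880j on G[3,1]
R3: Y=0.8264+0.000j on G[2,4]
C2: Y=0.000+0.01390j on G[1,3]
R4: Y=0.005025+0.000j on G[0,2]
R5: Y=0.0001175+0.000j on G[3,2]
C3: Y=0.000+0.1940j on G[3,0]
I2: z[2]−=0.00504, z[1]+=0.00504
R6: Y=0.2421+0.000j on G[1,4]
I3: z[3]−=0.0274, z[0]+=0.0274
R7: Y=0.5348+0.000j on G[0,3]
R8: Y=0.9804+0.000j on G[3,4]
V1: row V3−V4=15.9, i_V1 at 3,4
solve → V1=-3.409-6.542j, V2=-15.64+0.0005025j, V3=0.1639+0.0005056j, V4=-15.74+0.0005056j
aux → i_V1=-18.67+1.584j

2.985-1.584j A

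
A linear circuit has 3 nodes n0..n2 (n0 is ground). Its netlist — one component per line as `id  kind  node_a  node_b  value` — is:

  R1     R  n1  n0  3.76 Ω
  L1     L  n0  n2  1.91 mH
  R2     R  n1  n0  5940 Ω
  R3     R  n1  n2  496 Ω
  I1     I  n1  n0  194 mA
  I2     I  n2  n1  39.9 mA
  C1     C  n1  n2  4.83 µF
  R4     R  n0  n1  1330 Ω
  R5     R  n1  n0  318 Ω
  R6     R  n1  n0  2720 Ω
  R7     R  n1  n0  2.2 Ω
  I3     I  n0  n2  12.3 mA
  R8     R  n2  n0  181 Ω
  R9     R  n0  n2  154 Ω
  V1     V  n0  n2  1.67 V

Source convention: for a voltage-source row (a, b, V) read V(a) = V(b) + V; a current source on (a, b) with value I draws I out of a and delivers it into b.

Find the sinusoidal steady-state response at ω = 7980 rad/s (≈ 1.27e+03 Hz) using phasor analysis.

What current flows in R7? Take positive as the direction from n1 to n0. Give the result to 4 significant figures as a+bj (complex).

MNA unknowns: 2 node voltages V₁..V_2 plus 1 source current (V1)
R1: Y=0.2660+0.000j on G[1,0]
L1: Y=0.000-0.06561j on G[0,2]
R2: Y=0.0001684+0.000j on G[1,0]
R3: Y=0.002016+0.000j on G[1,2]
I1: z[1]−=0.194, z[0]+=0.194
I2: z[2]−=0.0399, z[1]+=0.0399
C1: Y=0.000+0.03854j on G[1,2]
R4: Y=0.0007519+0.000j on G[0,1]
R5: Y=0.003145+0.000j on G[1,0]
R6: Y=0.0003676+0.000j on G[1,0]
R7: Y=0.4545+0.000j on G[1,0]
I3: z[0]−=0.0123, z[2]+=0.0123
R8: Y=0.005525+0.000j on G[2,0]
R9: Y=0.006494+0.000j on G[0,2]
V1: row V0−V2=1.67, i_V1 at 0,2
solve → V1=-0.2207-0.07684j, V2=-1.670+0.000j
aux → i_V1=0.001646+0.05386j

-0.1003-0.03493j A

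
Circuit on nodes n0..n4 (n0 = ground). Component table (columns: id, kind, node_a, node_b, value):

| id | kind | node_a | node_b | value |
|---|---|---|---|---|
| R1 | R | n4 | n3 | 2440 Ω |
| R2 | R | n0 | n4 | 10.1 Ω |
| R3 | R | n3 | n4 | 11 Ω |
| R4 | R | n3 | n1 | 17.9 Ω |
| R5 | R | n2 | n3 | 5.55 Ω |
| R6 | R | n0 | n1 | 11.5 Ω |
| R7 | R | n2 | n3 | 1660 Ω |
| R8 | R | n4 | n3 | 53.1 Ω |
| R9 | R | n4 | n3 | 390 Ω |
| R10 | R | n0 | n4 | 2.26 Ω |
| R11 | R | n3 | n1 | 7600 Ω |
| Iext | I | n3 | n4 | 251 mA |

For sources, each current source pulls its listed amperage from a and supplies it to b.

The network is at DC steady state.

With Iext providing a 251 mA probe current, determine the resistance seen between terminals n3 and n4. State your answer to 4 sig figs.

MNA unknowns: 4 node voltages V₁..V_4
R1: Y=0.0004098 on G[4,3]
R2: Y=0.09901 on G[0,4]
R3: Y=0.09091 on G[3,4]
R4: Y=0.05587 on G[3,1]
R5: Y=0.1802 on G[2,3]
R6: Y=0.08696 on G[0,1]
R7: Y=0.0006024 on G[2,3]
R8: Y=0.01883 on G[4,3]
R9: Y=0.002564 on G[4,3]
R10: Y=0.4425 on G[0,4]
R11: Y=0.0001316 on G[3,1]
Iext: z[3]−=0.251, z[4]+=0.251
solve → V1=-0.6390, V2=-1.631, V3=-1.631, V4=0.1026

R_eq = 6.908 Ω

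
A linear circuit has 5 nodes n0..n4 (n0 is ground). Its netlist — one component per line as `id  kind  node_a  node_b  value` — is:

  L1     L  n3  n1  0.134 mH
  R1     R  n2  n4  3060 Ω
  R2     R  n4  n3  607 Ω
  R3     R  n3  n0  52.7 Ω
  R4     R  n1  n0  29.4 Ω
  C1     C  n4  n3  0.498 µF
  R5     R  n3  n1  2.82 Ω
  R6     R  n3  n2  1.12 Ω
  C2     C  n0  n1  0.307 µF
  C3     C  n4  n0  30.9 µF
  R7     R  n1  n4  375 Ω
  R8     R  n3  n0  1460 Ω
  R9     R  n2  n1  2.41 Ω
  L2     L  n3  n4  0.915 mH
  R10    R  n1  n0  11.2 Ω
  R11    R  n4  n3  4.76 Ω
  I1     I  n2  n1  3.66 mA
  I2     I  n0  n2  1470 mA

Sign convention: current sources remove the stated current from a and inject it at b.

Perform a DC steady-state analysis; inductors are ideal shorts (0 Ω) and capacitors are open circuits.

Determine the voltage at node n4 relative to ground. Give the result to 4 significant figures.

10.28 V

MNA unknowns: 4 node voltages V₁..V_4 plus 2 source currents (L1, L2)
L1: row V3−V1=0, i_L1 at 3,1
R1: Y=0.0003268 on G[2,4]
R2: Y=0.001647 on G[4,3]
R3: Y=0.01898 on G[3,0]
R4: Y=0.03401 on G[1,0]
C1: Y=0.000 on G[4,3]
R5: Y=0.3546 on G[3,1]
R6: Y=0.8929 on G[3,2]
C2: Y=0.000 on G[0,1]
C3: Y=0.000 on G[4,0]
R7: Y=0.002667 on G[1,4]
R8: Y=0.0006849 on G[3,0]
R9: Y=0.4149 on G[2,1]
L2: row V3−V4=0, i_L2 at 3,4
R10: Y=0.08929 on G[1,0]
R11: Y=0.2101 on G[4,3]
I1: z[2]−=0.00366, z[1]+=0.00366
I2: z[0]−=1.47, z[2]+=1.47
solve → V1=10.28, V2=11.40, V3=10.28, V4=10.28
aux → i_L1=0.7991, i_L2=-0.0003663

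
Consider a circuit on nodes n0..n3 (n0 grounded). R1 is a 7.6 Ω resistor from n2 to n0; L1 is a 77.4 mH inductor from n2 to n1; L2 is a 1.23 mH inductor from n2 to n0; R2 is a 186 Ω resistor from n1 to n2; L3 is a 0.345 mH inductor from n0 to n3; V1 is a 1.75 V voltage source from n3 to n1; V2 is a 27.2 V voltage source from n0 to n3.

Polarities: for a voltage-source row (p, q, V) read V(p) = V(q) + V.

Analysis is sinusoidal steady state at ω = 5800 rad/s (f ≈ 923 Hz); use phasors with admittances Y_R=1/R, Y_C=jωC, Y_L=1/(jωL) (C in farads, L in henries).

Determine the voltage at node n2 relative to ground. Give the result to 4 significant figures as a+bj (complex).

-0.7813-0.3415j V

MNA unknowns: 3 node voltages V₁..V_3 plus 2 source currents (V1, V2)
R1: Y=0.1316+0.000j on G[2,0]
L1: Y=0.000-0.002228j on G[2,1]
L2: Y=0.000-0.1402j on G[2,0]
R2: Y=0.005376+0.000j on G[1,2]
L3: Y=0.000-0.4998j on G[0,3]
V1: row V3−V1=1.75, i_V1 at 3,1
V2: row V0−V3=27.2, i_V2 at 0,3
solve → V1=-28.95+0.000j, V2=-0.7813-0.3415j, V3=-27.20+0.000j
aux → i_V1=-0.1507+0.06458j, i_V2=-0.1507+13.66j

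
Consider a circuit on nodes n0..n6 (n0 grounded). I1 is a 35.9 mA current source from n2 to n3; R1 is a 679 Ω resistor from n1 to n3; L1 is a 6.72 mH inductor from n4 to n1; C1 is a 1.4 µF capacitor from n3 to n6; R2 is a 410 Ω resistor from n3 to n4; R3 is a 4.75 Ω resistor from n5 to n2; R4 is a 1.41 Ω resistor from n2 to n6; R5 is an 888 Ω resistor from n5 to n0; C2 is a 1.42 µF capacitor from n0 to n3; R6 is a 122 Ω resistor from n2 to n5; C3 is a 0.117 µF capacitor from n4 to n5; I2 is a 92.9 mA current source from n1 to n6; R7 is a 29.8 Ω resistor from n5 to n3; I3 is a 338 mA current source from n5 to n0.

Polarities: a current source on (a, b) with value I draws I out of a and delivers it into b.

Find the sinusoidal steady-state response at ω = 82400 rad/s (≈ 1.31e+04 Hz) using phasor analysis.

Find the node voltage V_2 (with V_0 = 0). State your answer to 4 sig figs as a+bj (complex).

Element admittances at ω=82400 rad/s:
  I1: injects 0.0359 A into n3 (from n2)
  Y(R1) = 0.001473+0.000j S between n1,n3
  Y(L1) = 0.000-0.001806j S between n4,n1
  Y(C1) = 0.000+0.1154j S between n3,n6
  Y(R2) = 0.002439+0.000j S between n3,n4
  Y(R3) = 0.2105+0.000j S between n5,n2
  Y(R4) = 0.7092+0.000j S between n2,n6
  Y(R5) = 0.001126+0.000j S between n5,n0
  Y(C2) = 0.000+0.1170j S between n0,n3
  Y(R6) = 0.008197+0.000j S between n2,n5
  Y(C3) = 0.000+0.009641j S between n4,n5
  I2: injects 0.0929 A into n6 (from n1)
  Y(R7) = 0.03356+0.000j S between n5,n3
  I3: injects 0.338 A into n0 (from n5)
Assemble and solve the 6×6 MNA system:
  V(n1)=-21.56-22.89j  V(n2)=-0.9918+5.030j  V(n3)=-0.04612+2.865j  V(n4)=-0.5598+11.01j  V(n5)=-2.433+4.792j  V(n6)=-0.4968+5.103j

-0.9918+5.030j V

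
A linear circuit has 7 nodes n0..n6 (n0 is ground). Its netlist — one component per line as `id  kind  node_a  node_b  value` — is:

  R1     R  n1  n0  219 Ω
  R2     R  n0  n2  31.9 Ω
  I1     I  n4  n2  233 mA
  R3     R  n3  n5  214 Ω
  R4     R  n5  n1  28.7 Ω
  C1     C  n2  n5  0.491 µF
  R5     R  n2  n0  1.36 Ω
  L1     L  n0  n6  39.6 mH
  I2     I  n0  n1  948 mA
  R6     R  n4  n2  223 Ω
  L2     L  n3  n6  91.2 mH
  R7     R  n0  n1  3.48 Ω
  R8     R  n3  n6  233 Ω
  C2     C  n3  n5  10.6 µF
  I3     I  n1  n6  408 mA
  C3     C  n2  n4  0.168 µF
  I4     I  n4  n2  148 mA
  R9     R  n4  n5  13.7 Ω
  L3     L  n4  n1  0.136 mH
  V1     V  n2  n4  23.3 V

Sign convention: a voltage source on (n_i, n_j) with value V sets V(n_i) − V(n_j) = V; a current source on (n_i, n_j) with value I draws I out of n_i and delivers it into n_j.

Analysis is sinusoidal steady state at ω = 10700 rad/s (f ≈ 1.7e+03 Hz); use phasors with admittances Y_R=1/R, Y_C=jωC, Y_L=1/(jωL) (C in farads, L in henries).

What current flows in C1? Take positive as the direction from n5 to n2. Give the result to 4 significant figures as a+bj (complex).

-0.02258-0.1023j A

MNA unknowns: 6 node voltages V₁..V_6 plus 1 source current (V1)
R1: Y=0.004566+0.000j on G[1,0]
R2: Y=0.03135+0.000j on G[0,2]
I1: z[4]−=0.233, z[2]+=0.233
R3: Y=0.004673+0.000j on G[3,5]
R4: Y=0.03484+0.000j on G[5,1]
C1: Y=0.000+0.005254j on G[2,5]
R5: Y=0.7353+0.000j on G[2,0]
L1: Y=0.000-0.002360j on G[0,6]
I2: z[0]−=0.948, z[1]+=0.948
R6: Y=0.004484+0.000j on G[4,2]
L2: Y=0.000-0.001025j on G[3,6]
R7: Y=0.2874+0.000j on G[0,1]
R8: Y=0.004292+0.000j on G[3,6]
C2: Y=0.000+0.1134j on G[3,5]
I3: z[1]−=0.408, z[6]+=0.408
C3: Y=0.000+0.001798j on G[2,4]
I4: z[4]−=0.148, z[2]+=0.148
R9: Y=0.07299+0.000j on G[4,5]
L3: Y=0.000-0.6872j on G[4,1]
V1: row V2−V4=23.3, i_V1 at 2,4
solve → V1=-14.39+5.162j, V2=6.585-1.811j, V3=-11.74-0.1871j, V4=-16.71-1.811j, V5=-12.89+2.486j, V6=50.07+42.11j
aux → i_V1=-4.794+1.244j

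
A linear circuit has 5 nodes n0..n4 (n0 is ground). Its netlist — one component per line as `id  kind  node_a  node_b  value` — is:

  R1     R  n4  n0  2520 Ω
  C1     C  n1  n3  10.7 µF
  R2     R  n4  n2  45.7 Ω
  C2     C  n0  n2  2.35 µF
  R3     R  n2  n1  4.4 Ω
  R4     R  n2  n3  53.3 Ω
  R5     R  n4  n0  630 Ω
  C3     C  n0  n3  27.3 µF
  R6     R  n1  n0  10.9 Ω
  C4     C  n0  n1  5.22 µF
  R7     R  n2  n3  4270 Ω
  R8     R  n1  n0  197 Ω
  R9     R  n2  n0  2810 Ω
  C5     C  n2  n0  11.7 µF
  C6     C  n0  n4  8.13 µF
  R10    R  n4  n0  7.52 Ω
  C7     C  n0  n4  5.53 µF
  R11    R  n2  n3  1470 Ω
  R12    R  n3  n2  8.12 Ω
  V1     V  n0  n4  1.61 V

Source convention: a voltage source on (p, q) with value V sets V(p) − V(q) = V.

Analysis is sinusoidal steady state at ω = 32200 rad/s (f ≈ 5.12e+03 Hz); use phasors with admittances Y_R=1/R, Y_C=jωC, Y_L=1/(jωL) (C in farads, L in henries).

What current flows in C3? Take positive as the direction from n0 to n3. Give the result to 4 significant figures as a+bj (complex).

Apply KCL at each of the 4 non-ground nodes and solve the resulting linear system.
Node n1: branches {C1, R3, R6, C4, R8} → V_1 = 0.01028+0.02523j
Node n2: branches {R2, C2, R3, R4, R7, R9, C5, R11, R12} → V_2 = -0.02565+0.04818j
Node n3: branches {C1, R4, C3, R7, R11, R12} → V_3 = 0.007240+0.01094j
Node n4: branches {R1, R2, R5, C6, R10, C7, V1} → V_4 = -1.610+0.000j
Source currents: i(V1)=-0.2520-0.7092j

0.009619-0.006364j A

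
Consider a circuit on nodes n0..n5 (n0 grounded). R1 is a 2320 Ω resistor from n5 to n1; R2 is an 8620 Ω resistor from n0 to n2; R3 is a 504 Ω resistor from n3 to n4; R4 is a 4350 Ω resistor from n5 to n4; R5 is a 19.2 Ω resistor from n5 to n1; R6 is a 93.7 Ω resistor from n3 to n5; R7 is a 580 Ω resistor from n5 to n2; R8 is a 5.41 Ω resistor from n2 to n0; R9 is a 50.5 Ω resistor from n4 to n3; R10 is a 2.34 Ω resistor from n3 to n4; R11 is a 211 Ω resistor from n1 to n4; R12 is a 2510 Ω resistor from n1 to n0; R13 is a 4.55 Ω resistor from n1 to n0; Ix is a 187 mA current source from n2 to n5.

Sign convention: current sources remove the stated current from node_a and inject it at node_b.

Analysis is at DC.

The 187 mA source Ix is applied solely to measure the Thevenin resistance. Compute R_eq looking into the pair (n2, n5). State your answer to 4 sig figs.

Element admittances at DC:
  Y(R1) = 0.0004310 S between n5,n1
  Y(R2) = 0.0001160 S between n0,n2
  Y(R3) = 0.001984 S between n3,n4
  Y(R4) = 0.0002299 S between n5,n4
  Y(R5) = 0.05208 S between n5,n1
  Y(R6) = 0.01067 S between n3,n5
  Y(R7) = 0.001724 S between n5,n2
  Y(R8) = 0.1848 S between n2,n0
  Y(R9) = 0.01980 S between n4,n3
  Y(R10) = 0.4274 S between n3,n4
  Y(R11) = 0.004739 S between n1,n4
  Y(R12) = 0.0003984 S between n1,n0
  Y(R13) = 0.2198 S between n1,n0
  Ix: injects 0.187 A into n5 (from n2)
Assemble and solve the 5×5 MNA system:
  V(n1)=0.8104  V(n2)=-0.9647  V(n3)=3.047  V(n4)=3.024  V(n5)=4.008

R_eq = 26.59 Ω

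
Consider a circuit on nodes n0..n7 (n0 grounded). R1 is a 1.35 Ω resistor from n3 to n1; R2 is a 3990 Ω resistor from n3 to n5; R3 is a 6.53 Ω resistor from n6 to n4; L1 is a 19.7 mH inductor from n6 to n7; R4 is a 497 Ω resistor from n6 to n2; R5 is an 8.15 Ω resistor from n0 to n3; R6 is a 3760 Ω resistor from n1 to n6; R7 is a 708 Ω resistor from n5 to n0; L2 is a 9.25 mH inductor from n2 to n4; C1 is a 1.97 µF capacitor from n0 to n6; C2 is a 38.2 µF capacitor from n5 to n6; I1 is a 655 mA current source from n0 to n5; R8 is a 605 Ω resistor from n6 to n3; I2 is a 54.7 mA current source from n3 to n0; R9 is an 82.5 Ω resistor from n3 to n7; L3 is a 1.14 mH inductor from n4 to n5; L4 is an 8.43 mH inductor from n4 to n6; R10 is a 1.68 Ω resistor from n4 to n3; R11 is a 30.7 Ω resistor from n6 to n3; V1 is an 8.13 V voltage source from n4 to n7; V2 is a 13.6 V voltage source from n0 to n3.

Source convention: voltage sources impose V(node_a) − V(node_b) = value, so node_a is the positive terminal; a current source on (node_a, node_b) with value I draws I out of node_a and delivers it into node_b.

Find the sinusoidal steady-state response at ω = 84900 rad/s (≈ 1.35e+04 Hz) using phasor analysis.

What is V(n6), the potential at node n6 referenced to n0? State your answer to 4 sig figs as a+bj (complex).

-4.246+4.982j V

Element admittances at ω=84900 rad/s:
  Y(R1) = 0.7407+0.000j S between n3,n1
  Y(R2) = 0.0002506+0.000j S between n3,n5
  Y(R3) = 0.1531+0.000j S between n6,n4
  Y(L1) = 0.000-0.0005979j S between n6,n7
  Y(R4) = 0.002012+0.000j S between n6,n2
  Y(R5) = 0.1227+0.000j S between n0,n3
  Y(R6) = 0.0002660+0.000j S between n1,n6
  Y(R7) = 0.001412+0.000j S between n5,n0
  Y(L2) = 0.000-0.001273j S between n2,n4
  Y(C1) = 0.000+0.1673j S between n0,n6
  Y(C2) = 0.000+3.243j S between n5,n6
  I1: injects 0.655 A into n5 (from n0)
  Y(R8) = 0.001653+0.000j S between n6,n3
  I2: injects 0.0547 A into n0 (from n3)
  Y(R9) = 0.01212+0.000j S between n3,n7
  Y(L3) = 0.000-0.01033j S between n4,n5
  Y(L4) = 0.000-0.001397j S between n4,n6
  Y(R10) = 0.5952+0.000j S between n4,n3
  Y(R11) = 0.03257+0.000j S between n6,n3
  V1: constraint V(n4)−V(n7) = 8.13
  V2: constraint V(n0)−V(n3) = 13.6
Assemble and solve the 9×9 MNA system:
  V(n1)=-13.60+0.001788j  V(n2)=-8.181+7.091j  V(n3)=-13.60+0.000j  V(n4)=-11.51+0.8733j  V(n5)=-4.226+4.792j  V(n6)=-4.246+4.982j  V(n7)=-19.64+0.8733j
  i(V1)=-0.07570+0.01979j  i(V2)=-3.108-0.7035j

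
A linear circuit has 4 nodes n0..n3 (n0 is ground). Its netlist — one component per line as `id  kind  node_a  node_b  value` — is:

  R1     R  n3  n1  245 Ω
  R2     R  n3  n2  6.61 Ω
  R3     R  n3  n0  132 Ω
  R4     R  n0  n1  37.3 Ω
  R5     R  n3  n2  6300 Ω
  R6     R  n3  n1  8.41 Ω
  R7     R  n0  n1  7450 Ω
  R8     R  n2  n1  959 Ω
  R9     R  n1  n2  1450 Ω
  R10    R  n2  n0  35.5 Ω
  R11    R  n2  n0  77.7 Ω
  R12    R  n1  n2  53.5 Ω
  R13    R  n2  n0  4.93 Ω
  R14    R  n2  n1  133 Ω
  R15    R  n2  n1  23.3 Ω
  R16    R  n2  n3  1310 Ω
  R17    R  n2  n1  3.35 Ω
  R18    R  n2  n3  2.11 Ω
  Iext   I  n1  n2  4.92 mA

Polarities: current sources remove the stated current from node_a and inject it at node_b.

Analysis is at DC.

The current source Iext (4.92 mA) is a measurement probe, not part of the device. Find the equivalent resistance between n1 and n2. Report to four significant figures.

R_eq = 2.014 Ω

Element admittances at DC:
  Y(R1) = 0.004082 S between n3,n1
  Y(R2) = 0.1513 S between n3,n2
  Y(R3) = 0.007576 S between n3,n0
  Y(R4) = 0.02681 S between n0,n1
  Y(R5) = 0.0001587 S between n3,n2
  Y(R6) = 0.1189 S between n3,n1
  Y(R7) = 0.0001342 S between n0,n1
  Y(R8) = 0.001043 S between n2,n1
  Y(R9) = 0.0006897 S between n1,n2
  Y(R10) = 0.02817 S between n2,n0
  Y(R11) = 0.01287 S between n2,n0
  Y(R12) = 0.01869 S between n1,n2
  Y(R13) = 0.2028 S between n2,n0
  Y(R14) = 0.007519 S between n2,n1
  Y(R15) = 0.04292 S between n2,n1
  Y(R16) = 0.0007634 S between n2,n3
  Y(R17) = 0.2985 S between n2,n1
  Y(R18) = 0.4739 S between n2,n3
  Iext: injects 0.00492 A into n2 (from n1)
Assemble and solve the 3×3 MNA system:
  V(n1)=-0.008907  V(n2)=0.001003  V(n3)=-0.0006175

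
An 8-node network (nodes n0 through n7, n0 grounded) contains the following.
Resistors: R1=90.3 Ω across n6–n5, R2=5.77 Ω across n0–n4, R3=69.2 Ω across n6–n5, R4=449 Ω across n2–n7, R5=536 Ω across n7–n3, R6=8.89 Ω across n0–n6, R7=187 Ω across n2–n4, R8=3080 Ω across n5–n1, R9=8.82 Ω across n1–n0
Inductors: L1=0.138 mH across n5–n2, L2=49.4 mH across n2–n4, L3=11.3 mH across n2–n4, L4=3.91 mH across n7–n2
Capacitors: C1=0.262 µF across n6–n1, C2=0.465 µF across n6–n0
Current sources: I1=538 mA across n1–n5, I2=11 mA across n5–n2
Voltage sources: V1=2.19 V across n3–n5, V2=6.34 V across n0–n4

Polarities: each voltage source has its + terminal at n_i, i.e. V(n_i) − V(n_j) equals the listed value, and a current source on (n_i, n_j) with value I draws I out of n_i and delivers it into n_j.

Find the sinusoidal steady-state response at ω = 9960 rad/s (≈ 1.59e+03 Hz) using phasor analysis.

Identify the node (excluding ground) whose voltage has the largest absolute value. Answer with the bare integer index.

Element admittances at ω=9960 rad/s:
  Y(R1) = 0.01107+0.000j S between n6,n5
  Y(L1) = 0.000-0.7275j S between n5,n2
  Y(L2) = 0.000-0.002032j S between n2,n4
  Y(L3) = 0.000-0.008885j S between n2,n4
  Y(C1) = 0.000+0.002610j S between n6,n1
  I1: injects 0.538 A into n5 (from n1)
  I2: injects 0.011 A into n2 (from n5)
  Y(R2) = 0.1733+0.000j S between n0,n4
  Y(R3) = 0.01445+0.000j S between n6,n5
  Y(C2) = 0.000+0.004631j S between n6,n0
  Y(R4) = 0.002227+0.000j S between n2,n7
  Y(R5) = 0.001866+0.000j S between n7,n3
  Y(R6) = 0.1125+0.000j S between n0,n6
  Y(L4) = 0.000-0.02568j S between n7,n2
  Y(R7) = 0.005348+0.000j S between n2,n4
  Y(R8) = 0.0003247+0.000j S between n5,n1
  Y(R9) = 0.1134+0.000j S between n1,n0
  V1: constraint V(n3)−V(n5) = 2.19
  V2: constraint V(n0)−V(n4) = 6.34
Assemble and solve the 9×9 MNA system:
  V(n1)=-4.714+0.2010j  V(n2)=15.34+8.493j  V(n3)=17.79+8.759j  V(n4)=-6.340+0.000j  V(n5)=15.60+8.759j  V(n6)=2.953+1.376j  V(n7)=15.34+8.670j
  i(V1)=-0.004560-0.0001652j  i(V2)=-1.307+0.1912j

3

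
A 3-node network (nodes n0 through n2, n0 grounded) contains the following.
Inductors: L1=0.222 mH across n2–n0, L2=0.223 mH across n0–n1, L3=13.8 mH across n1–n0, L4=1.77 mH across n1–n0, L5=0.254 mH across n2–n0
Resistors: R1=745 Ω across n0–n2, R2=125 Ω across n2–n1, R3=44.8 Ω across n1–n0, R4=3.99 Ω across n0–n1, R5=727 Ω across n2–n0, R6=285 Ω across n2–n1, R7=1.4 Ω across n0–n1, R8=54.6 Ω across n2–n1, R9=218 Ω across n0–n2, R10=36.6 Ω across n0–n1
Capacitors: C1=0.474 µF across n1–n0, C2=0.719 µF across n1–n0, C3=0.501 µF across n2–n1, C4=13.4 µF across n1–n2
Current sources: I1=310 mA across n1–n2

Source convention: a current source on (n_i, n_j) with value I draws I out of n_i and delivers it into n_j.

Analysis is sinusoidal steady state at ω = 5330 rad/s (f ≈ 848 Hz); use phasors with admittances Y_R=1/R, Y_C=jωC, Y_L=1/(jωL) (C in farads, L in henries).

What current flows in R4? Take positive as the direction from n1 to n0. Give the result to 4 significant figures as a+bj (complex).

-0.04647-0.03738j A

Element admittances at ω=5330 rad/s:
  Y(L1) = 0.000-0.8451j S between n2,n0
  Y(R1) = 0.001342+0.000j S between n0,n2
  Y(R2) = 0.008000+0.000j S between n2,n1
  Y(L2) = 0.000-0.8413j S between n0,n1
  Y(R3) = 0.02232+0.000j S between n1,n0
  Y(R4) = 0.2506+0.000j S between n0,n1
  Y(R5) = 0.001376+0.000j S between n2,n0
  Y(L3) = 0.000-0.01360j S between n1,n0
  Y(C1) = 0.000+0.002526j S between n1,n0
  Y(C2) = 0.000+0.003832j S between n1,n0
  Y(L4) = 0.000-0.1060j S between n1,n0
  Y(R6) = 0.003509+0.000j S between n2,n1
  Y(L5) = 0.000-0.7387j S between n2,n0
  Y(R7) = 0.7143+0.000j S between n0,n1
  Y(R8) = 0.01832+0.000j S between n2,n1
  Y(R9) = 0.004587+0.000j S between n0,n2
  Y(C3) = 0.000+0.002670j S between n2,n1
  Y(C4) = 0.000+0.07142j S between n1,n2
  Y(R10) = 0.02732+0.000j S between n0,n1
  I1: injects 0.31 A into n2 (from n1)
Assemble and solve the 2×2 MNA system:
  V(n1)=-0.1854-0.1491j  V(n2)=0.01718+0.2086j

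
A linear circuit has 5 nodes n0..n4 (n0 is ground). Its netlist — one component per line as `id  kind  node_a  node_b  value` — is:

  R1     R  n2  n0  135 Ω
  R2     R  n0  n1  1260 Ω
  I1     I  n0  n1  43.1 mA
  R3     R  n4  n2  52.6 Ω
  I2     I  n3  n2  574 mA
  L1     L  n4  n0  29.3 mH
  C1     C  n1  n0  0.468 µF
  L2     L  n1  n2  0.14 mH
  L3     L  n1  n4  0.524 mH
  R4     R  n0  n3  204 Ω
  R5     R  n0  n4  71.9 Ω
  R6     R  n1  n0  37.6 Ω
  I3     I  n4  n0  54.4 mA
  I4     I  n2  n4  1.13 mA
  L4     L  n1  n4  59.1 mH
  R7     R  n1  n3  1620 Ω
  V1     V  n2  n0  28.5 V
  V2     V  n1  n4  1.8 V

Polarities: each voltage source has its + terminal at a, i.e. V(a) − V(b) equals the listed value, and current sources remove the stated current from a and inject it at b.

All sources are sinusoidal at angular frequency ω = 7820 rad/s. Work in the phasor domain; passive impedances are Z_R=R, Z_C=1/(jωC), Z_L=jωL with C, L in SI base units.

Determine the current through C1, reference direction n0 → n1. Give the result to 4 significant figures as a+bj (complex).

MNA unknowns: 4 node voltages V₁..V_4 plus 2 source currents (V1, V2)
R1: Y=0.007407+0.000j on G[2,0]
R2: Y=0.0007937+0.000j on G[0,1]
I1: z[0]−=0.0431, z[1]+=0.0431
R3: Y=0.01901+0.000j on G[4,2]
I2: z[3]−=0.574, z[2]+=0.574
L1: Y=0.000-0.004364j on G[4,0]
C1: Y=0.000+0.003660j on G[1,0]
L2: Y=0.000-0.9134j on G[1,2]
L3: Y=0.000-0.2440j on G[1,4]
R4: Y=0.004902+0.000j on G[0,3]
R5: Y=0.01391+0.000j on G[0,4]
R6: Y=0.02660+0.000j on G[1,0]
I3: z[4]−=0.0544, z[0]+=0.0544
I4: z[2]−=0.00113, z[4]+=0.00113
L4: Y=0.000-0.002164j on G[1,4]
R7: Y=0.0006173+0.000j on G[1,3]
V1: row V2−V0=28.5, i_V1 at 2,0
V2: row V1−V4=1.8, i_V2 at 1,4
solve → V1=28.40-1.314j, V2=28.50+0.000j, V3=-100.8-0.1470j, V4=26.60-1.314j
aux → i_V1=-0.8750+0.06716j, i_V2=0.3813+0.2838j

-0.004811-0.1039j A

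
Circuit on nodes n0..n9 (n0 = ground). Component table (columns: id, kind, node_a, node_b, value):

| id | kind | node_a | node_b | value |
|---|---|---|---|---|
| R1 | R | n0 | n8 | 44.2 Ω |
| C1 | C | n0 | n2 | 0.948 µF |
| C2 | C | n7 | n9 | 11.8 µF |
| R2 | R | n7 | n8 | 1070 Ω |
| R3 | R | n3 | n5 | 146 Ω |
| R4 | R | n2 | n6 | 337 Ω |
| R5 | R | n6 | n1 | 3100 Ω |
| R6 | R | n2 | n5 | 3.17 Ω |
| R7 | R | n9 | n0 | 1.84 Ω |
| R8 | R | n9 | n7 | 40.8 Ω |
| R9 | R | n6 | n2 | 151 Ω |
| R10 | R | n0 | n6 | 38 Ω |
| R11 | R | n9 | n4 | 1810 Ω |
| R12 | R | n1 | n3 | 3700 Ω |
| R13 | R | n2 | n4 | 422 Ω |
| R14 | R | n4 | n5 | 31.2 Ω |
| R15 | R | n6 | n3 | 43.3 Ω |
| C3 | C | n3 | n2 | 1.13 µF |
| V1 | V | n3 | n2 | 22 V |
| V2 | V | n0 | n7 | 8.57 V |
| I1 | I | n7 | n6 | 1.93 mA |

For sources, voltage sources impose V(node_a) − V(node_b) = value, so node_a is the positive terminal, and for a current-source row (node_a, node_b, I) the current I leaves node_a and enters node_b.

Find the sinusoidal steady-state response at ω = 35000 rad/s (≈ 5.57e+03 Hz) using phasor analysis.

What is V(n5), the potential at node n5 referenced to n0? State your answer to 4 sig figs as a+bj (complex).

Apply KCL at each of the 9 non-ground nodes and solve the resulting linear system.
Node n1: branches {R5, R12} → V_1 = 12.74+4.299j
Node n2: branches {C1, R4, R6, R9, R13, C3, V1} → V_2 = -2.654+5.672j
Node n3: branches {R3, R12, R15, C3, V1} → V_3 = 19.35+5.672j
Node n4: branches {R11, R13, R14} → V_4 = -2.238+5.507j
Node n5: branches {R3, R6, R14} → V_5 = -2.191+5.657j
Node n6: branches {R4, R5, R9, R10, R15, I1} → V_6 = 7.204+3.148j
Node n7: branches {C2, R2, R8, V2, I1} → V_7 = -8.570+0.000j
Node n8: branches {R1, R2} → V_8 = -0.3400+0.000j
Node n9: branches {C2, R7, R8, R11} → V_9 = -3.201-3.895j
Source currents: i(V1)=-0.4297-0.9289j, i(V2)=-1.746-2.122j

-2.191+5.657j V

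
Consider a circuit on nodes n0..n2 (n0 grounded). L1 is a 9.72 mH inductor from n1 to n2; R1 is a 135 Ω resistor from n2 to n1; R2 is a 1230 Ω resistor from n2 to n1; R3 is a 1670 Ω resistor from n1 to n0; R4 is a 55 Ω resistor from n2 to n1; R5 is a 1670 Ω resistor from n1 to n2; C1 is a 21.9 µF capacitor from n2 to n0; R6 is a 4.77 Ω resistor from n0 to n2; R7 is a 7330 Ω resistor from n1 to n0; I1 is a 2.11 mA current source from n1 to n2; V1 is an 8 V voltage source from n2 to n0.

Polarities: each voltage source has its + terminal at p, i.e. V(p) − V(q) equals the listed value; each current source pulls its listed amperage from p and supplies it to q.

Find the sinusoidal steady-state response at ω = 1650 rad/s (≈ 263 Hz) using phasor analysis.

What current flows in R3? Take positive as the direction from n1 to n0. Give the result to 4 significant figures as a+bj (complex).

Apply KCL at each of the 2 non-ground nodes and solve the resulting linear system.
Node n1: branches {L1, R1, R2, R3, R4, R5, R7, I1} → V_1 = 7.952-0.1070j
Node n2: branches {L1, R1, R2, R4, R5, C1, R6, I1, V1} → V_2 = 8.000+0.000j
Source currents: i(V1)=-1.683-0.2890j

0.004762-6.407e-05j A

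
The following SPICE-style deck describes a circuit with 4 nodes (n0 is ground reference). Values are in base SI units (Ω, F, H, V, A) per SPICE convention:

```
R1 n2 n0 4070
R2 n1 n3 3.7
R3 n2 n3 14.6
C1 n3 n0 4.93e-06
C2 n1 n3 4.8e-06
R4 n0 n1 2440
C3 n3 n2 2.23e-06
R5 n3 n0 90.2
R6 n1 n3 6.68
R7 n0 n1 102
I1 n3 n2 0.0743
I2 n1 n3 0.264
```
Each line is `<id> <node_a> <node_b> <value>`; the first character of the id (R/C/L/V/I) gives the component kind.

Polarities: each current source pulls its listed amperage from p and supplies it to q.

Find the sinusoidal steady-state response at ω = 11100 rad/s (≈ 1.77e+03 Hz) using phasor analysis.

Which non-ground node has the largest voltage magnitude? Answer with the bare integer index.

MNA unknowns: 3 node voltages V₁..V_3
R1: Y=0.0002457+0.000j on G[2,0]
R2: Y=0.2703+0.000j on G[1,3]
R3: Y=0.06849+0.000j on G[2,3]
C1: Y=0.000+0.05472j on G[3,0]
C2: Y=0.000+0.05328j on G[1,3]
R4: Y=0.0004098+0.000j on G[0,1]
C3: Y=0.000+0.02475j on G[3,2]
R5: Y=0.01109+0.000j on G[3,0]
R6: Y=0.1497+0.000j on G[1,3]
R7: Y=0.009804+0.000j on G[0,1]
I1: z[3]−=0.0743, z[2]+=0.0743
I2: z[1]−=0.264, z[3]+=0.264
solve → V1=-0.5789-0.02115j, V2=0.9827-0.4426j, V3=0.02587-0.09839j

2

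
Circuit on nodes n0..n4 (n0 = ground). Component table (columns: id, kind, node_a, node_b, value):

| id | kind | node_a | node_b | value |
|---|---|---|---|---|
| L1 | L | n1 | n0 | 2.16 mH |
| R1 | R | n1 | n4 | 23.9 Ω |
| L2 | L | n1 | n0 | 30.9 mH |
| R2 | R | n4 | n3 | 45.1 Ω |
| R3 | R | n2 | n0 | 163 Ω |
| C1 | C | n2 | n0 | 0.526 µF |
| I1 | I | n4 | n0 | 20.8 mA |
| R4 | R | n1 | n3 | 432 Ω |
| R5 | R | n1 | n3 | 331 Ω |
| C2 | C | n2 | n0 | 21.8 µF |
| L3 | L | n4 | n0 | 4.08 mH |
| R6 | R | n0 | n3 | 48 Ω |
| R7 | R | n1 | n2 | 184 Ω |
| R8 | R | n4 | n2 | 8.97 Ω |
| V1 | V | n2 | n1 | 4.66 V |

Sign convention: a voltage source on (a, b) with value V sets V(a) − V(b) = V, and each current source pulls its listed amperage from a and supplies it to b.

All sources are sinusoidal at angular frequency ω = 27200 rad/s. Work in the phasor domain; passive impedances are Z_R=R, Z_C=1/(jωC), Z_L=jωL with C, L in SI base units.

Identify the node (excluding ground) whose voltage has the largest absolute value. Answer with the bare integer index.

Apply KCL at each of the 4 non-ground nodes and solve the resulting linear system.
Node n1: branches {L1, R1, L2, R4, R5, R7, V1} → V_1 = -4.826-0.01143j
Node n2: branches {R3, C1, C2, R7, R8, V1} → V_2 = -0.1657-0.01143j
Node n3: branches {R2, R4, R5, R6} → V_3 = -1.232-0.04433j
Node n4: branches {R1, R2, I1, L3, R8} → V_4 = -1.525-0.09390j
Source currents: i(V1)=-0.1828+0.09150j

1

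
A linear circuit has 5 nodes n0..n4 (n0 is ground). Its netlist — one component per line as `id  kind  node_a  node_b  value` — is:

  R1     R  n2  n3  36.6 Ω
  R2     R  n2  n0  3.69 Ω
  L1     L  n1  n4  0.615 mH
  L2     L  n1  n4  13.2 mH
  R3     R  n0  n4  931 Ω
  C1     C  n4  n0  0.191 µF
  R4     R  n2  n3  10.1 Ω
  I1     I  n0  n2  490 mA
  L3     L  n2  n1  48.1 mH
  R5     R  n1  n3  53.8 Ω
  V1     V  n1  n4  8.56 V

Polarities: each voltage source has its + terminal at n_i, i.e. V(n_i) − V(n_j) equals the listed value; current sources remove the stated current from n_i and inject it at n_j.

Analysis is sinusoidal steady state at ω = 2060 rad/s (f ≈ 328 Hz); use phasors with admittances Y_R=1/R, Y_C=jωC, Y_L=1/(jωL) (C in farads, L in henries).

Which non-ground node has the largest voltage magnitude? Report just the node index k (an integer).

4

MNA unknowns: 4 node voltages V₁..V_4 plus 1 source current (V1)
R1: Y=0.02732+0.000j on G[2,3]
R2: Y=0.2710+0.000j on G[2,0]
L1: Y=0.000-0.7893j on G[1,4]
L2: Y=0.000-0.03678j on G[1,4]
R3: Y=0.001074+0.000j on G[0,4]
C1: Y=0.000+0.0003935j on G[4,0]
R4: Y=0.09901+0.000j on G[2,3]
I1: z[0]−=0.49, z[2]+=0.49
L3: Y=0.000-0.01009j on G[2,1]
R5: Y=0.01859+0.000j on G[1,3]
V1: row V1−V4=8.56, i_V1 at 1,4
solve → V1=2.087+0.3028j, V2=1.834+0.008197j, V3=1.867+0.04599j, V4=-6.473+0.3028j
aux → i_V1=-0.007072+7.069j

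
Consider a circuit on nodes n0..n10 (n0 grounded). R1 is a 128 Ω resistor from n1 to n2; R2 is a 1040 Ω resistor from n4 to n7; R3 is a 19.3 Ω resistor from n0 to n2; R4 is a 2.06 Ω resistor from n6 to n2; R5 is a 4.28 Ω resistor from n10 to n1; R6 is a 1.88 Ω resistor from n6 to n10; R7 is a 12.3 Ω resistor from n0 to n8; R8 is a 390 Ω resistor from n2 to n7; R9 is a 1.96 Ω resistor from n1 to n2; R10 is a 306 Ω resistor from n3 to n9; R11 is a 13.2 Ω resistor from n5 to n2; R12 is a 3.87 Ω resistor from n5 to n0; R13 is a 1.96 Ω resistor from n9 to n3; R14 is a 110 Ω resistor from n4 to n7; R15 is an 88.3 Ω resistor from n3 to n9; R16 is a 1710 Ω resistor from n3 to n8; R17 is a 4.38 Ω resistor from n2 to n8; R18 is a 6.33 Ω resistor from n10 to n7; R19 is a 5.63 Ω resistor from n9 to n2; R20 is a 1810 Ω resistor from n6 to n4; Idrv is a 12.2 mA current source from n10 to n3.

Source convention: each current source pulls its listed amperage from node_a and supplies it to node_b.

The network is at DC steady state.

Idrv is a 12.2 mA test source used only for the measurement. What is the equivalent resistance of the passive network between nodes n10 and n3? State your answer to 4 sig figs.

R_eq = 9.898 Ω

Element admittances at DC:
  Y(R1) = 0.007812 S between n1,n2
  Y(R2) = 0.0009615 S between n4,n7
  Y(R3) = 0.05181 S between n0,n2
  Y(R4) = 0.4854 S between n6,n2
  Y(R5) = 0.2336 S between n10,n1
  Y(R6) = 0.5319 S between n6,n10
  Y(R7) = 0.08130 S between n0,n8
  Y(R8) = 0.002564 S between n2,n7
  Y(R9) = 0.5102 S between n1,n2
  Y(R10) = 0.003268 S between n3,n9
  Y(R11) = 0.07576 S between n5,n2
  Y(R12) = 0.2584 S between n5,n0
  Y(R13) = 0.5102 S between n9,n3
  Y(R14) = 0.009091 S between n4,n7
  Y(R15) = 0.01133 S between n3,n9
  Y(R16) = 0.0005848 S between n3,n8
  Y(R17) = 0.2283 S between n2,n8
  Y(R18) = 0.1580 S between n10,n7
  Y(R19) = 0.1776 S between n9,n2
  Y(R20) = 0.0005525 S between n6,n4
  Idrv: injects 0.0122 A into n3 (from n10)
Assemble and solve the 10×10 MNA system:
  V(n1)=-0.009166  V(n2)=-8.234e-05  V(n3)=0.09145  V(n4)=-0.02810  V(n5)=-1.867e-05  V(n6)=-0.01537  V(n7)=-0.02880  V(n8)=0.0001118  V(n9)=0.06830  V(n10)=-0.02931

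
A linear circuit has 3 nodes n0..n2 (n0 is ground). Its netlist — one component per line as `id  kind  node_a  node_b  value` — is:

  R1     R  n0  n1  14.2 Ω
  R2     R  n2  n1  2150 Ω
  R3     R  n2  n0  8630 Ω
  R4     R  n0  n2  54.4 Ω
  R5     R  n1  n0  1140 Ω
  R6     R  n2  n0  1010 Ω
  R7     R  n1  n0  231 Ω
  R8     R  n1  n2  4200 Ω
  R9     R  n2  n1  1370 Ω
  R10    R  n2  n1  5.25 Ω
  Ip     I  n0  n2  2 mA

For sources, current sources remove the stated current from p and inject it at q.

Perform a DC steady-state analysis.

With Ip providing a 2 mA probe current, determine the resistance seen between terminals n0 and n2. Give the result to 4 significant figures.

Element admittances at DC:
  Y(R1) = 0.07042 S between n0,n1
  Y(R2) = 0.0004651 S between n2,n1
  Y(R3) = 0.0001159 S between n2,n0
  Y(R4) = 0.01838 S between n0,n2
  Y(R5) = 0.0008772 S between n1,n0
  Y(R6) = 0.0009901 S between n2,n0
  Y(R7) = 0.004329 S between n1,n0
  Y(R8) = 0.0002381 S between n1,n2
  Y(R9) = 0.0007299 S between n2,n1
  Y(R10) = 0.1905 S between n2,n1
  Ip: injects 0.002 A into n2 (from n0)
Assemble and solve the 2×2 MNA system:
  V(n1)=0.01946  V(n2)=0.02712

R_eq = 13.56 Ω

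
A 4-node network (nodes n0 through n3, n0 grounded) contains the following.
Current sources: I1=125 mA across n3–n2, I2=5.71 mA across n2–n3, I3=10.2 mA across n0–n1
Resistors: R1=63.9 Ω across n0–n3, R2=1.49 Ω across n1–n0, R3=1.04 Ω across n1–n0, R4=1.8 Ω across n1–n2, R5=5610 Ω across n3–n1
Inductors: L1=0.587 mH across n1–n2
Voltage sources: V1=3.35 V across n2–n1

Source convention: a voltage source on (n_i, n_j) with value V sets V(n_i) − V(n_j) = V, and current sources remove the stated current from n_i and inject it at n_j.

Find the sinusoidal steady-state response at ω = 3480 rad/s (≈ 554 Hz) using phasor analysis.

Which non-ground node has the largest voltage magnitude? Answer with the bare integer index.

3

Element admittances at ω=3480 rad/s:
  I1: injects 0.125 A into n2 (from n3)
  Y(R1) = 0.01565+0.000j S between n0,n3
  Y(R2) = 0.6711+0.000j S between n1,n0
  I2: injects 0.00571 A into n3 (from n2)
  Y(L1) = 0.000-0.4895j S between n1,n2
  Y(R3) = 0.9615+0.000j S between n1,n0
  Y(R4) = 0.5556+0.000j S between n1,n2
  I3: injects 0.0102 A into n1 (from n0)
  Y(R5) = 0.0001783+0.000j S between n3,n1
  V1: constraint V(n2)−V(n1) = 3.35
Assemble and solve the 4×4 MNA system:
  V(n1)=0.07848+0.000j  V(n2)=3.428+0.000j  V(n3)=-7.536+0.000j
  i(V1)=-1.742+1.640j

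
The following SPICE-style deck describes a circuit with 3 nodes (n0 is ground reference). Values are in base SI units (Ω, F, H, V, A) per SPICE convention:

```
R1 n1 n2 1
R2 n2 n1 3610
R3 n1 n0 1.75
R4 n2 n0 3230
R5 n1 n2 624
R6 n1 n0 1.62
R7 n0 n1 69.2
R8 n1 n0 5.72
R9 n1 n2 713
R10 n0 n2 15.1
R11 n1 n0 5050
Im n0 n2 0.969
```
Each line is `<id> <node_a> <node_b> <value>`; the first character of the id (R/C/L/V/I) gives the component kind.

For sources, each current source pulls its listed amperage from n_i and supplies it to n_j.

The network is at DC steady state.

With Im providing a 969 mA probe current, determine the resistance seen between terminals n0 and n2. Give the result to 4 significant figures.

R_eq = 1.545 Ω

MNA unknowns: 2 node voltages V₁..V_2
R1: Y=1.000 on G[1,2]
R2: Y=0.0002770 on G[2,1]
R3: Y=0.5714 on G[1,0]
R4: Y=0.0003096 on G[2,0]
R5: Y=0.001603 on G[1,2]
R6: Y=0.6173 on G[1,0]
R7: Y=0.01445 on G[0,1]
R8: Y=0.1748 on G[1,0]
R9: Y=0.001403 on G[1,2]
R10: Y=0.06623 on G[0,2]
R11: Y=0.0001980 on G[1,0]
Im: z[0]−=0.969, z[2]+=0.969
solve → V1=0.6308, V2=1.497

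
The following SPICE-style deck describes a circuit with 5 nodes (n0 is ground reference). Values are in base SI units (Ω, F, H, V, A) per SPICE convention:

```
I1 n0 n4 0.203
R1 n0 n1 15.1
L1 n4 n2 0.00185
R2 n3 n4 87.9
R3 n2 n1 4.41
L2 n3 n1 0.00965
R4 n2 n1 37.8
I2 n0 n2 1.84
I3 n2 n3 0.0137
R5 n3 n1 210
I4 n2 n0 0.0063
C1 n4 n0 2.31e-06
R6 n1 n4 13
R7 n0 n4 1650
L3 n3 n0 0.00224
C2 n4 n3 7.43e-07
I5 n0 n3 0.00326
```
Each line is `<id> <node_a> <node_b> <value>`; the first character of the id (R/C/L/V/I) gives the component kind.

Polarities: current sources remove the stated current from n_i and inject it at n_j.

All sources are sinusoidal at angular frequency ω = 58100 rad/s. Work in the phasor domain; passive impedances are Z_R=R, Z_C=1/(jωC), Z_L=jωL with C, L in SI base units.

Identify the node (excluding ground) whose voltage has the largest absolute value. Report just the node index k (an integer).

2

Element admittances at ω=58100 rad/s:
  I1: injects 0.203 A into n4 (from n0)
  Y(R1) = 0.06623+0.000j S between n0,n1
  Y(L1) = 0.000-0.009304j S between n4,n2
  Y(R2) = 0.01138+0.000j S between n3,n4
  Y(R3) = 0.2268+0.000j S between n2,n1
  Y(L2) = 0.000-0.001784j S between n3,n1
  Y(R4) = 0.02646+0.000j S between n2,n1
  I2: injects 1.84 A into n2 (from n0)
  I3: injects 0.0137 A into n3 (from n2)
  Y(R5) = 0.004762+0.000j S between n3,n1
  I4: injects 0.0063 A into n0 (from n2)
  Y(C1) = 0.000+0.1342j S between n4,n0
  Y(R6) = 0.07692+0.000j S between n1,n4
  Y(R7) = 0.0006061+0.000j S between n0,n4
  Y(L3) = 0.000-0.007684j S between n3,n0
  Y(C2) = 0.000+0.04317j S between n4,n3
  I5: injects 0.00326 A into n3 (from n0)
Assemble and solve the 4×4 MNA system:
  V(n1)=13.18-4.084j  V(n2)=20.15-3.429j  V(n3)=4.640-12.77j  V(n4)=2.323-9.416j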